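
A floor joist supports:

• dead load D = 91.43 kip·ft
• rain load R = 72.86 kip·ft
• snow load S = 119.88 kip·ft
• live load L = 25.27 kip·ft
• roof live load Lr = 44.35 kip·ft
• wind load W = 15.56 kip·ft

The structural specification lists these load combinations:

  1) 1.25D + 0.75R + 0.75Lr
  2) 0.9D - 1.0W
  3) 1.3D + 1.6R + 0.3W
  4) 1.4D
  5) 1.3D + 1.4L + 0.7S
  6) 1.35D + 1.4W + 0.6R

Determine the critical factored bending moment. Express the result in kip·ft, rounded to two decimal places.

1) 1.25(91.43) + 0.75(72.86) + 0.75(44.35) = 114.29 + 54.65 + 33.26 = 202.20
2) 0.9(91.43) - 1.0(15.56) = 82.29 - 15.56 = 66.73
3) 1.3(91.43) + 1.6(72.86) + 0.3(15.56) = 240.10
4) 1.4(91.43) = 128.00
5) 1.3(91.43) + 1.4(25.27) + 0.7(119.88) = 238.15
6) 1.35(91.43) + 1.4(15.56) + 0.6(72.86) = 123.43 + 21.78 + 43.72 = 188.93
Combination 3 governs: M_u = 240.10 kip·ft.

240.10 kip·ft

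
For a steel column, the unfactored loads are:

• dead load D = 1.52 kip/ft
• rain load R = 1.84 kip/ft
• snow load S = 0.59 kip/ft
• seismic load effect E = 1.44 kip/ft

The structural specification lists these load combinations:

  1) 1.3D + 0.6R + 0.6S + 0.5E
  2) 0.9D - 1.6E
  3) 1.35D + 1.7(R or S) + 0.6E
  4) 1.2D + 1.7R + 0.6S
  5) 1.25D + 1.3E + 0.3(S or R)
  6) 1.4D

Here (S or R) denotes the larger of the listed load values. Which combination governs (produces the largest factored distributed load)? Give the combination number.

(R or S) → R = 1.84 kip/ft; (S or R) → R = 1.84 kip/ft.
1) 1.3(1.52) + 0.6(1.84) + 0.6(0.59) + 0.5(1.44) = 1.98 + 1.10 + 0.35 + 0.72 = 4.15
2) 0.9(1.52) - 1.6(1.44) = -0.94
3) 1.35(1.52) + 1.7(1.84) + 0.6(1.44) = 2.05 + 3.13 + 0.86 = 6.04
4) 1.2(1.52) + 1.7(1.84) + 0.6(0.59) = 5.31
5) 1.25(1.52) + 1.3(1.44) + 0.3(1.84) = 1.90 + 1.87 + 0.55 = 4.32
6) 1.4(1.52) = 2.13
The largest value is 6.04 kip/ft from combination 3.

Combination 3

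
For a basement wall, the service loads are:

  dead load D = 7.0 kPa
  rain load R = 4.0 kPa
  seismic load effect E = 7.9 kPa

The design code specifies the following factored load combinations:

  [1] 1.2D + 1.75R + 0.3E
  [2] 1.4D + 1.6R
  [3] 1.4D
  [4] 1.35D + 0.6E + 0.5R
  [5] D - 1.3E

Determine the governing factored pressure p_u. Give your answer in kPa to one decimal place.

17.8 kPa

[1] 1.2(7.0) + 1.75(4.0) + 0.3(7.9) = 17.8
[2] 1.4(7.0) + 1.6(4.0) = 16.2
[3] 1.4(7.0) = 9.8
[4] 1.35(7.0) + 0.6(7.9) + 0.5(4.0) = 16.2
[5] 1.0(7.0) - 1.3(7.9) = -3.3
The controlling combination is 1, giving 17.8 kPa.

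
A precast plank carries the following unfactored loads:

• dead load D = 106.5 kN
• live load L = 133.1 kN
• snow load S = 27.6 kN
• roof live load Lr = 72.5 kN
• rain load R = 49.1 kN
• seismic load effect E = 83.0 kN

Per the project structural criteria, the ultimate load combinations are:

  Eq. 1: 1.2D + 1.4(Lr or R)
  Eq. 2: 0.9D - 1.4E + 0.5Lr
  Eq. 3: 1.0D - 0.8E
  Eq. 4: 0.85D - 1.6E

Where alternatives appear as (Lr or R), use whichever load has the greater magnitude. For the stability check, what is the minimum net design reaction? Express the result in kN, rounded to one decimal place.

-42.3 kN

(Lr or R) → Lr = 72.5 kN.
Eq. 1: 1.2(106.5) + 1.4(72.5) = 127.8 + 101.5 = 229.3
Eq. 2: 0.9(106.5) - 1.4(83.0) + 0.5(72.5) = 15.9
Eq. 3: 1.0(106.5) - 0.8(83.0) = 106.5 - 66.4 = 40.1
Eq. 4: 0.85(106.5) - 1.6(83.0) = 90.5 - 132.8 = -42.3
Combination 4 gives the minimum: -42.3 kN.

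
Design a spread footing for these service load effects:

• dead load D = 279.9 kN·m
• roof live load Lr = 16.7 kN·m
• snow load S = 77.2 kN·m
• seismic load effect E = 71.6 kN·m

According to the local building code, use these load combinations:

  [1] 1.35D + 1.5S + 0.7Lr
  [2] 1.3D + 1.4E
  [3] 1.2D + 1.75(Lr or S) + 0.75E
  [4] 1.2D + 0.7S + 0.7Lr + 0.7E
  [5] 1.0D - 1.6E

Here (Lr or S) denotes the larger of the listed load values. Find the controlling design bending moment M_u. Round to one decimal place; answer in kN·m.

(Lr or S) → S = 77.2 kN·m.
[1] 1.35(279.9) + 1.5(77.2) + 0.7(16.7) = 377.9 + 115.8 + 11.7 = 505.4
[2] 1.3(279.9) + 1.4(71.6) = 363.9 + 100.2 = 464.1
[3] 1.2(279.9) + 1.75(77.2) + 0.75(71.6) = 335.9 + 135.1 + 53.7 = 524.7
[4] 1.2(279.9) + 0.7(77.2) + 0.7(16.7) + 0.7(71.6) = 335.9 + 54.0 + 11.7 + 50.1 = 451.7
[5] 1.0(279.9) - 1.6(71.6) = 279.9 - 114.6 = 165.3
The controlling combination is 3, giving 524.7 kN·m.

524.7 kN·m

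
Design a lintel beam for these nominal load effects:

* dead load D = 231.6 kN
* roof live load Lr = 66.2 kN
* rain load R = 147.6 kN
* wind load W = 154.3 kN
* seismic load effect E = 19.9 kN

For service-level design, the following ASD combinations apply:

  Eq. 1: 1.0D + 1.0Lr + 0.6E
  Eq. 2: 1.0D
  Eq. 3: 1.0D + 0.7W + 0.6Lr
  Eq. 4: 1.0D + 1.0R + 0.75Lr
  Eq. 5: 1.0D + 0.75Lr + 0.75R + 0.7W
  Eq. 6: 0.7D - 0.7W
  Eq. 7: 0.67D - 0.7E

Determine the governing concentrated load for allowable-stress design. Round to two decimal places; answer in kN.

499.96 kN

Eq. 1: 1.0(231.6) + 1.0(66.2) + 0.6(19.9) = 231.60 + 66.20 + 11.94 = 309.74
Eq. 2: 1.0(231.6) = 231.60
Eq. 3: 1.0(231.6) + 0.7(154.3) + 0.6(66.2) = 231.60 + 108.01 + 39.72 = 379.33
Eq. 4: 1.0(231.6) + 1.0(147.6) + 0.75(66.2) = 231.60 + 147.60 + 49.65 = 428.85
Eq. 5: 1.0(231.6) + 0.75(66.2) + 0.75(147.6) + 0.7(154.3) = 231.60 + 49.65 + 110.70 + 108.01 = 499.96
Eq. 6: 0.7(231.6) - 0.7(154.3) = 162.12 - 108.01 = 54.11
Eq. 7: 0.67(231.6) - 0.7(19.9) = 155.17 - 13.93 = 141.24
Maximum is from combination 5.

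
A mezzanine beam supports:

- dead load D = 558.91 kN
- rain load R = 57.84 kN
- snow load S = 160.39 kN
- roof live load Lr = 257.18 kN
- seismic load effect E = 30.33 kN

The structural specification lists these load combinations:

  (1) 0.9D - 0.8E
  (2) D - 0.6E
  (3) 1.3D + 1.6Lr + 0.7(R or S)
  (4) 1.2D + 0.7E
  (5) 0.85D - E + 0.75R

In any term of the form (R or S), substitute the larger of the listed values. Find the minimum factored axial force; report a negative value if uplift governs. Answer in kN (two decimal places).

(R or S) → S = 160.39 kN.
(1) 0.9(558.91) - 0.8(30.33) = 503.02 - 24.26 = 478.76
(2) 1.0(558.91) - 0.6(30.33) = 558.91 - 18.20 = 540.71
(3) 1.3(558.91) + 1.6(257.18) + 0.7(160.39) = 726.58 + 411.49 + 112.27 = 1250.34
(4) 1.2(558.91) + 0.7(30.33) = 670.69 + 21.23 = 691.92
(5) 0.85(558.91) - 1.0(30.33) + 0.75(57.84) = 475.07 - 30.33 + 43.38 = 488.12
Combination 1 gives the minimum: 478.76 kN.

478.76 kN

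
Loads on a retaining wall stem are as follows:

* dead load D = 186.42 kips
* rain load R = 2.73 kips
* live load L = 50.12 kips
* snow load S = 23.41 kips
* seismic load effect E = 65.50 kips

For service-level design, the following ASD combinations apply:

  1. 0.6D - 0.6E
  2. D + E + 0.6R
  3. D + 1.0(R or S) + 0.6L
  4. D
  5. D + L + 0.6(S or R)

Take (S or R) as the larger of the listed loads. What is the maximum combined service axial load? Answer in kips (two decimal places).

(R or S) → S = 23.41 kips; (S or R) → S = 23.41 kips.
1. 0.6(186.42) - 0.6(65.50) = 72.55
2. 1.0(186.42) + 1.0(65.50) + 0.6(2.73) = 253.56
3. 1.0(186.42) + 1.0(23.41) + 0.6(50.12) = 239.90
4. 1.0(186.42) = 186.42
5. 1.0(186.42) + 1.0(50.12) + 0.6(23.41) = 250.59
Combination 2 governs: P = 253.56 kips.

253.56 kips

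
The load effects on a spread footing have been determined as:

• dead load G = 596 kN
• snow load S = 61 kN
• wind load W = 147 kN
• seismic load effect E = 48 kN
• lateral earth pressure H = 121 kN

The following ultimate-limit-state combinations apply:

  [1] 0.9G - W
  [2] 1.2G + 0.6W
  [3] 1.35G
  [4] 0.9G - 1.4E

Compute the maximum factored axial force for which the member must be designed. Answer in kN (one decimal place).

[1] 0.9(596) - 1.0(147) = 536.4 - 147.0 = 389.4
[2] 1.2(596) + 0.6(147) = 715.2 + 88.2 = 803.4
[3] 1.35(596) = 804.6
[4] 0.9(596) - 1.4(48) = 536.4 - 67.2 = 469.2
Maximum is from combination 3.

804.6 kN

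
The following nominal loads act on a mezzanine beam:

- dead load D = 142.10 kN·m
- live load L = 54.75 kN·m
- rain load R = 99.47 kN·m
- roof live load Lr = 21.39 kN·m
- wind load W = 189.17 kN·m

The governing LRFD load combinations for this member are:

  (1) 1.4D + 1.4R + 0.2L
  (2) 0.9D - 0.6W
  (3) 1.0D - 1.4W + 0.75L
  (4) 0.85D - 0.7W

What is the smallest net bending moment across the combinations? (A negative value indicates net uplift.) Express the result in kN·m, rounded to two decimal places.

(1) 1.4(142.10) + 1.4(99.47) + 0.2(54.75) = 198.94 + 139.26 + 10.95 = 349.15
(2) 0.9(142.10) - 0.6(189.17) = 127.89 - 113.50 = 14.39
(3) 1.0(142.10) - 1.4(189.17) + 0.75(54.75) = 142.10 - 264.84 + 41.06 = -81.68
(4) 0.85(142.10) - 0.7(189.17) = 120.79 - 132.42 = -11.63
Combination 3 gives the minimum: -81.68 kN·m.

-81.68 kN·m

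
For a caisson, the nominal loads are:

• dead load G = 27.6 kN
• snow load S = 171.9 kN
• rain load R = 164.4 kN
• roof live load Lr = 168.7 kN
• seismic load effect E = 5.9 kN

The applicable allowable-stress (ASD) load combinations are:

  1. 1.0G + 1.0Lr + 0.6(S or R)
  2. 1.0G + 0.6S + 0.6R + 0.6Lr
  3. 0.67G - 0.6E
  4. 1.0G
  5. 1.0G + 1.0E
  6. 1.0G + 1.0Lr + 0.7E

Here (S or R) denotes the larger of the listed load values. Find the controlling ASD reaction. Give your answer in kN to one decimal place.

330.6 kN

(S or R) → S = 171.9 kN.
1. 1.0(27.6) + 1.0(168.7) + 0.6(171.9) = 27.6 + 168.7 + 103.1 = 299.4
2. 1.0(27.6) + 0.6(171.9) + 0.6(164.4) + 0.6(168.7) = 330.6
3. 0.67(27.6) - 0.6(5.9) = 18.5 - 3.5 = 15.0
4. 1.0(27.6) = 27.6
5. 1.0(27.6) + 1.0(5.9) = 27.6 + 5.9 = 33.5
6. 1.0(27.6) + 1.0(168.7) + 0.7(5.9) = 27.6 + 168.7 + 4.1 = 200.4
Maximum is from combination 2.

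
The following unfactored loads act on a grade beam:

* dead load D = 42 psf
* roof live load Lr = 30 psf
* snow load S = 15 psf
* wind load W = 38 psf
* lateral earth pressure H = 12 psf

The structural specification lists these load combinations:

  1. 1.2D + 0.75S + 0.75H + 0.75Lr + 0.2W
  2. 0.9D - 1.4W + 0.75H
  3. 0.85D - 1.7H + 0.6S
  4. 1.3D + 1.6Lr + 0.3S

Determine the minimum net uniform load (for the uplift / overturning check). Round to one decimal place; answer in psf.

-6.4 psf

1. 1.2(42) + 0.75(15) + 0.75(12) + 0.75(30) + 0.2(38) = 50.4 + 11.3 + 9.0 + 22.5 + 7.6 = 100.8
2. 0.9(42) - 1.4(38) + 0.75(12) = 37.8 - 53.2 + 9.0 = -6.4
3. 0.85(42) - 1.7(12) + 0.6(15) = 35.7 - 20.4 + 9.0 = 24.3
4. 1.3(42) + 1.6(30) + 0.3(15) = 54.6 + 48.0 + 4.5 = 107.1
Combination 2 gives the minimum: -6.4 psf.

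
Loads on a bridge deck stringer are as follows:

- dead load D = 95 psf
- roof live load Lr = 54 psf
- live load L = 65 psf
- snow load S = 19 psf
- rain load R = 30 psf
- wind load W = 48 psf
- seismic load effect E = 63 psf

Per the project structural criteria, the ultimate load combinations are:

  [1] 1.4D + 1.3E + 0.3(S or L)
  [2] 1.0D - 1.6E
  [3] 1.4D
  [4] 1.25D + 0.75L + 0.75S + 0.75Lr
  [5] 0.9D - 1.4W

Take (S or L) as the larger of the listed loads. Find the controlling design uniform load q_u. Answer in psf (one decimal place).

(S or L) → L = 65 psf.
[1] 1.4(95) + 1.3(63) + 0.3(65) = 133.0 + 81.9 + 19.5 = 234.4
[2] 1.0(95) - 1.6(63) = 95.0 - 100.8 = -5.8
[3] 1.4(95) = 133.0
[4] 1.25(95) + 0.75(65) + 0.75(19) + 0.75(54) = 222.3
[5] 0.9(95) - 1.4(48) = 85.5 - 67.2 = 18.3
Maximum is from combination 1.

234.4 psf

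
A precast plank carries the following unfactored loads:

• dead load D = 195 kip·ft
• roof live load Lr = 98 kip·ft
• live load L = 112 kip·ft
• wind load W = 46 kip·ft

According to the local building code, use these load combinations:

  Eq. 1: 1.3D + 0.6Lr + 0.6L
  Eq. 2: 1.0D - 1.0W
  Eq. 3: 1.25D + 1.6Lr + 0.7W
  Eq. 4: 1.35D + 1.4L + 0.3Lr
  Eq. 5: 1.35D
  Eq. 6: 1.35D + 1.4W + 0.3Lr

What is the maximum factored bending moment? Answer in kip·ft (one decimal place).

449.5 kip·ft

Eq. 1: 1.3(195) + 0.6(98) + 0.6(112) = 253.5 + 58.8 + 67.2 = 379.5
Eq. 2: 1.0(195) - 1.0(46) = 195.0 - 46.0 = 149.0
Eq. 3: 1.25(195) + 1.6(98) + 0.7(46) = 243.8 + 156.8 + 32.2 = 432.8
Eq. 4: 1.35(195) + 1.4(112) + 0.3(98) = 263.3 + 156.8 + 29.4 = 449.5
Eq. 5: 1.35(195) = 263.3
Eq. 6: 1.35(195) + 1.4(46) + 0.3(98) = 263.3 + 64.4 + 29.4 = 357.1
The controlling combination is 4, giving 449.5 kip·ft.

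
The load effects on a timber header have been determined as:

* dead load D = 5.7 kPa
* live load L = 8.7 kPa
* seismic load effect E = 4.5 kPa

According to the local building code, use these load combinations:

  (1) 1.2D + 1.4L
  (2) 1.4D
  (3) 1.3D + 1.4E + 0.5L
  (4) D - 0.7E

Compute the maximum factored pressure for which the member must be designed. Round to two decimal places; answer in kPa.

(1) 1.2(5.7) + 1.4(8.7) = 6.84 + 12.18 = 19.02
(2) 1.4(5.7) = 7.98
(3) 1.3(5.7) + 1.4(4.5) + 0.5(8.7) = 7.41 + 6.30 + 4.35 = 18.06
(4) 1.0(5.7) - 0.7(4.5) = 5.70 - 3.15 = 2.55
Maximum is from combination 1.

19.02 kPa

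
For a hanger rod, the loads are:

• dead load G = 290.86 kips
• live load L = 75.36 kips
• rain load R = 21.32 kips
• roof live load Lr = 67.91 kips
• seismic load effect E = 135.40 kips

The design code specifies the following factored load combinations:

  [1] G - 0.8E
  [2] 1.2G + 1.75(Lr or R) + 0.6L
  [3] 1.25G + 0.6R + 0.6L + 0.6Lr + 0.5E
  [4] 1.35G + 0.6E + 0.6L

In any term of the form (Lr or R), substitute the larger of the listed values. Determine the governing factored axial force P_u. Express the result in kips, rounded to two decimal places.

(Lr or R) → Lr = 67.91 kips.
[1] 1.0(290.86) - 0.8(135.40) = 290.86 - 108.32 = 182.54
[2] 1.2(290.86) + 1.75(67.91) + 0.6(75.36) = 349.03 + 118.84 + 45.22 = 513.09
[3] 1.25(290.86) + 0.6(21.32) + 0.6(75.36) + 0.6(67.91) + 0.5(135.40) = 530.03
[4] 1.35(290.86) + 0.6(135.40) + 0.6(75.36) = 392.66 + 81.24 + 45.22 = 519.12
The controlling combination is 3, giving 530.03 kips.

530.03 kips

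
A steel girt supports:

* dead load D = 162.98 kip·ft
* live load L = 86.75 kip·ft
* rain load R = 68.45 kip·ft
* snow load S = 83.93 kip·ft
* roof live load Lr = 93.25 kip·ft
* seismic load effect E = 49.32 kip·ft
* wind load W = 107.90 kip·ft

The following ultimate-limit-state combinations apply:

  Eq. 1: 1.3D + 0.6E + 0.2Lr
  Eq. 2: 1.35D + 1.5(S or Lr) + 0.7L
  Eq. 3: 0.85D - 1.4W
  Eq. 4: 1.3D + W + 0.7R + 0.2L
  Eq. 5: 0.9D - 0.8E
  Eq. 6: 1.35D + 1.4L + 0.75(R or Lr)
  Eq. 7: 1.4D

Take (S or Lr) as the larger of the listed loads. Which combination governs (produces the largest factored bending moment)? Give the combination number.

Combination 2

(S or Lr) → Lr = 93.25 kip·ft; (R or Lr) → Lr = 93.25 kip·ft.
Eq. 1: 1.3(162.98) + 0.6(49.32) + 0.2(93.25) = 260.12
Eq. 2: 1.35(162.98) + 1.5(93.25) + 0.7(86.75) = 420.62
Eq. 3: 0.85(162.98) - 1.4(107.90) = 138.53 - 151.06 = -12.53
Eq. 4: 1.3(162.98) + 1.0(107.90) + 0.7(68.45) + 0.2(86.75) = 211.87 + 107.90 + 47.92 + 17.35 = 385.04
Eq. 5: 0.9(162.98) - 0.8(49.32) = 107.23
Eq. 6: 1.35(162.98) + 1.4(86.75) + 0.75(93.25) = 220.02 + 121.45 + 69.94 = 411.41
Eq. 7: 1.4(162.98) = 228.17
The largest value is 420.62 kip·ft from combination 2.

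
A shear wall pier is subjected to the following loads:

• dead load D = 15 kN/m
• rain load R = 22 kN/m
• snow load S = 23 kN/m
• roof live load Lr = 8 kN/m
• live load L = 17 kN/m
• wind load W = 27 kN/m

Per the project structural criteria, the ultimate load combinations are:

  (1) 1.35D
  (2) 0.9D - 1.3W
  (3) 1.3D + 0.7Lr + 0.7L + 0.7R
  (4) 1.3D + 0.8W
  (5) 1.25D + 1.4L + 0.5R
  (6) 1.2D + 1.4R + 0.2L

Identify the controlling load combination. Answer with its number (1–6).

Combination 5

(1) 1.35(15) = 20.3
(2) 0.9(15) - 1.3(27) = -21.6
(3) 1.3(15) + 0.7(8) + 0.7(17) + 0.7(22) = 52.4
(4) 1.3(15) + 0.8(27) = 41.1
(5) 1.25(15) + 1.4(17) + 0.5(22) = 53.6
(6) 1.2(15) + 1.4(22) + 0.2(17) = 52.2
The largest value is 53.6 kN/m from combination 5.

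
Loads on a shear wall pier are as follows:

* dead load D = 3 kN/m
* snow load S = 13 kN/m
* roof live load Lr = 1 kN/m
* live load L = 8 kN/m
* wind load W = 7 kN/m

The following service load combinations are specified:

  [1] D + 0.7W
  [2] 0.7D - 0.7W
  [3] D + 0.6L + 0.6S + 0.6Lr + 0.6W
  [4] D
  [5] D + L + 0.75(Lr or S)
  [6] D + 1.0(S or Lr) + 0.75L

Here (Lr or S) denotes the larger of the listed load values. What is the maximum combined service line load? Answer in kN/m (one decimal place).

22.0 kN/m

(Lr or S) → S = 13 kN/m; (S or Lr) → S = 13 kN/m.
[1] 1.0(3) + 0.7(7) = 3.0 + 4.9 = 7.9
[2] 0.7(3) - 0.7(7) = 2.1 - 4.9 = -2.8
[3] 1.0(3) + 0.6(8) + 0.6(13) + 0.6(1) + 0.6(7) = 3.0 + 4.8 + 7.8 + 0.6 + 4.2 = 20.4
[4] 1.0(3) = 3.0
[5] 1.0(3) + 1.0(8) + 0.75(13) = 3.0 + 8.0 + 9.8 = 20.8
[6] 1.0(3) + 1.0(13) + 0.75(8) = 3.0 + 13.0 + 6.0 = 22.0
Maximum is from combination 6.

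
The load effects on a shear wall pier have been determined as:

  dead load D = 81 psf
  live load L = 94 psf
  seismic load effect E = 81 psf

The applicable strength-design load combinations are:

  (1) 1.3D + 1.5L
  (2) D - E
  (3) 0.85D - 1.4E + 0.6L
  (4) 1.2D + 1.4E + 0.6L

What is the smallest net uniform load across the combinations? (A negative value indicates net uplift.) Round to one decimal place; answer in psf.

0.0 psf

(1) 1.3(81) + 1.5(94) = 105.3 + 141.0 = 246.3
(2) 1.0(81) - 1.0(81) = 81.0 - 81.0 = 0.0
(3) 0.85(81) - 1.4(81) + 0.6(94) = 68.9 - 113.4 + 56.4 = 11.9
(4) 1.2(81) + 1.4(81) + 0.6(94) = 97.2 + 113.4 + 56.4 = 267.0
Combination 2 gives the minimum: 0.0 psf.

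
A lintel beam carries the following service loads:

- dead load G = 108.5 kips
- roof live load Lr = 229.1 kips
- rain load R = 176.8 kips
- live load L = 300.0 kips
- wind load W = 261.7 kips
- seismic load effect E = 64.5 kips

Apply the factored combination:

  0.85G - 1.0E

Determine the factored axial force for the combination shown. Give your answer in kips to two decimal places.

27.73 kips

0.85(108.5) - 1.0(64.5) = 92.23 - 64.50 = 27.73
P_u = 27.73 kips.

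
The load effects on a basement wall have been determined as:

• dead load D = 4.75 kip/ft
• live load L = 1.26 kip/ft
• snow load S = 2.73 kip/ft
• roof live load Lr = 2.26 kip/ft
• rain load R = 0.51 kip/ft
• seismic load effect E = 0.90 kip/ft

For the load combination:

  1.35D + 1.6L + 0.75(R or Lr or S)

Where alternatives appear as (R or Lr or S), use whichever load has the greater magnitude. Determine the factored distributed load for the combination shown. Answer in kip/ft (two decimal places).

(R or Lr or S) → S = 2.73 kip/ft.
1.35(4.75) + 1.6(1.26) + 0.75(2.73) = 10.48
w_u = 10.48 kip/ft.

10.48 kip/ft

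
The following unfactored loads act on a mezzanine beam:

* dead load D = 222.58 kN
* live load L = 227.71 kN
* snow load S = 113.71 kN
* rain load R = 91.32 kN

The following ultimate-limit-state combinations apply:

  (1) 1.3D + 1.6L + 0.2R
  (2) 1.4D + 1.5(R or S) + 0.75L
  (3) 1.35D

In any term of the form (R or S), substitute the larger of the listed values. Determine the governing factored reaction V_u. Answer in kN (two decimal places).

(R or S) → S = 113.71 kN.
(1) 1.3(222.58) + 1.6(227.71) + 0.2(91.32) = 289.35 + 364.34 + 18.26 = 671.95
(2) 1.4(222.58) + 1.5(113.71) + 0.75(227.71) = 311.61 + 170.57 + 170.78 = 652.96
(3) 1.35(222.58) = 300.48
Maximum is from combination 1.

671.95 kN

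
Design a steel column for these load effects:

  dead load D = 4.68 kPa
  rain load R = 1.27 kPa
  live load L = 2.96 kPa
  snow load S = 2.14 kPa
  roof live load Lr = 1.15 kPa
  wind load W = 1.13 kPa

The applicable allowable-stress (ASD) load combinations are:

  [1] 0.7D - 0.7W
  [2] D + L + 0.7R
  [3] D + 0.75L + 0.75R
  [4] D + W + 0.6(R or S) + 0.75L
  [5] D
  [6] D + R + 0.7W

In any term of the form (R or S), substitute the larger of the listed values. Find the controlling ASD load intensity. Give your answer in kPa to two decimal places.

9.31 kPa

(R or S) → S = 2.14 kPa.
[1] 0.7(4.68) - 0.7(1.13) = 2.49
[2] 1.0(4.68) + 1.0(2.96) + 0.7(1.27) = 8.53
[3] 1.0(4.68) + 0.75(2.96) + 0.75(1.27) = 7.85
[4] 1.0(4.68) + 1.0(1.13) + 0.6(2.14) + 0.75(2.96) = 9.31
[5] 1.0(4.68) = 4.68
[6] 1.0(4.68) + 1.0(1.27) + 0.7(1.13) = 6.74
Combination 4 governs: q = 9.31 kPa.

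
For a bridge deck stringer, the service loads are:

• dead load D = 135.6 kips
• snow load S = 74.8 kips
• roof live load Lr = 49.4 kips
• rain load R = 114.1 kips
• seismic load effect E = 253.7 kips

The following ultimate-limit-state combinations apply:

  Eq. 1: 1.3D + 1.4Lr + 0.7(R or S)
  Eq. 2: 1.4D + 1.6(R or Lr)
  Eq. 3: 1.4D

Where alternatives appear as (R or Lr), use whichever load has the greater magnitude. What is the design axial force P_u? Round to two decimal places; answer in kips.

372.40 kips

(R or S) → R = 114.1 kips; (R or Lr) → R = 114.1 kips.
Eq. 1: 1.3(135.6) + 1.4(49.4) + 0.7(114.1) = 325.31
Eq. 2: 1.4(135.6) + 1.6(114.1) = 372.40
Eq. 3: 1.4(135.6) = 189.84
Maximum is from combination 2.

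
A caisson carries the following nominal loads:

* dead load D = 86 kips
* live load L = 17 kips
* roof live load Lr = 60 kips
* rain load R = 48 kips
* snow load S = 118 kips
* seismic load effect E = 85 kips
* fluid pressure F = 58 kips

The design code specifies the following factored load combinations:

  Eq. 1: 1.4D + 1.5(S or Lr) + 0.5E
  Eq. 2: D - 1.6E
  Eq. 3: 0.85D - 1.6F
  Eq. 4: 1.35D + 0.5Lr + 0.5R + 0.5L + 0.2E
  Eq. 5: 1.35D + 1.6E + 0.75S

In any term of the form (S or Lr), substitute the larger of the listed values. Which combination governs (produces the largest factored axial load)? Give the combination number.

Combination 5

(S or Lr) → S = 118 kips.
Eq. 1: 1.4(86) + 1.5(118) + 0.5(85) = 339.90
Eq. 2: 1.0(86) - 1.6(85) = -50.00
Eq. 3: 0.85(86) - 1.6(58) = -19.70
Eq. 4: 1.35(86) + 0.5(60) + 0.5(48) + 0.5(17) + 0.2(85) = 195.60
Eq. 5: 1.35(86) + 1.6(85) + 0.75(118) = 340.60
The largest value is 340.60 kips from combination 5.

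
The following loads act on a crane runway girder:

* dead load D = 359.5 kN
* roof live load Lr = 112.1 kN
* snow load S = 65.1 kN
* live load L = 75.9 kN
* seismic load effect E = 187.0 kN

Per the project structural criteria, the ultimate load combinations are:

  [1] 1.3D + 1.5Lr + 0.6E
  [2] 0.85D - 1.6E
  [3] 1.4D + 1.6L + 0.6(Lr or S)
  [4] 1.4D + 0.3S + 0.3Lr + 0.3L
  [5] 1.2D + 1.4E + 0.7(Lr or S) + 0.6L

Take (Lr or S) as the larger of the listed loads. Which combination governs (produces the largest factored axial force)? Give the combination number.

(Lr or S) → Lr = 112.1 kN.
[1] 1.3(359.5) + 1.5(112.1) + 0.6(187.0) = 747.7
[2] 0.85(359.5) - 1.6(187.0) = 305.6 - 299.2 = 6.4
[3] 1.4(359.5) + 1.6(75.9) + 0.6(112.1) = 503.3 + 121.4 + 67.3 = 692.0
[4] 1.4(359.5) + 0.3(65.1) + 0.3(112.1) + 0.3(75.9) = 503.3 + 19.5 + 33.6 + 22.8 = 579.2
[5] 1.2(359.5) + 1.4(187.0) + 0.7(112.1) + 0.6(75.9) = 431.4 + 261.8 + 78.5 + 45.5 = 817.2
The largest value is 817.2 kN from combination 5.

Combination 5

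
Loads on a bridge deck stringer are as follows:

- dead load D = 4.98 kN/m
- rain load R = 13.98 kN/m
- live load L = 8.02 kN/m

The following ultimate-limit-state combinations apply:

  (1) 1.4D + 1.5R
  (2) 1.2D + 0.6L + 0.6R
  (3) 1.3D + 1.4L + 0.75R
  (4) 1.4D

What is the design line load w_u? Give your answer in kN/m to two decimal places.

(1) 1.4(4.98) + 1.5(13.98) = 6.97 + 20.97 = 27.94
(2) 1.2(4.98) + 0.6(8.02) + 0.6(13.98) = 5.98 + 4.81 + 8.39 = 19.18
(3) 1.3(4.98) + 1.4(8.02) + 0.75(13.98) = 6.47 + 11.23 + 10.49 = 28.19
(4) 1.4(4.98) = 6.97
Maximum is from combination 3.

28.19 kN/m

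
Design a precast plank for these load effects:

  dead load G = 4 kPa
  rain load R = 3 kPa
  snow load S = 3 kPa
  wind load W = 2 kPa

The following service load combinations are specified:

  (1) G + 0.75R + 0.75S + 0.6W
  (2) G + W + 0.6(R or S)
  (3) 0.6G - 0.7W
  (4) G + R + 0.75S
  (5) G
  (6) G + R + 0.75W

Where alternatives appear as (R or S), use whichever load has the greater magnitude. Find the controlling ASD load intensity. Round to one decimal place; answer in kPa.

(R or S) → R = 3 kPa.
(1) 1.0(4) + 0.75(3) + 0.75(3) + 0.6(2) = 9.7
(2) 1.0(4) + 1.0(2) + 0.6(3) = 4.0 + 2.0 + 1.8 = 7.8
(3) 0.6(4) - 0.7(2) = 2.4 - 1.4 = 1.0
(4) 1.0(4) + 1.0(3) + 0.75(3) = 4.0 + 3.0 + 2.3 = 9.3
(5) 1.0(4) = 4.0
(6) 1.0(4) + 1.0(3) + 0.75(2) = 4.0 + 3.0 + 1.5 = 8.5
Maximum is from combination 1.

9.7 kPa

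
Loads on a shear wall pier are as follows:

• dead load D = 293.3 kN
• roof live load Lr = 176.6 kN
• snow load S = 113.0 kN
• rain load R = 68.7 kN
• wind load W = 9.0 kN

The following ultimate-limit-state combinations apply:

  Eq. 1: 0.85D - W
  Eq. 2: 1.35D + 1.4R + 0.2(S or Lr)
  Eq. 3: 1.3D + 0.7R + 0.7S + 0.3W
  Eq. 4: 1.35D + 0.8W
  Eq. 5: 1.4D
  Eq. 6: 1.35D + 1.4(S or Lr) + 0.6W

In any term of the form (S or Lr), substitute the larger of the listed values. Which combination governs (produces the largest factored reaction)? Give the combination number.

Combination 6

(S or Lr) → Lr = 176.6 kN.
Eq. 1: 0.85(293.3) - 1.0(9.0) = 249.3 - 9.0 = 240.3
Eq. 2: 1.35(293.3) + 1.4(68.7) + 0.2(176.6) = 396.0 + 96.2 + 35.3 = 527.5
Eq. 3: 1.3(293.3) + 0.7(68.7) + 0.7(113.0) + 0.3(9.0) = 381.3 + 48.1 + 79.1 + 2.7 = 511.2
Eq. 4: 1.35(293.3) + 0.8(9.0) = 396.0 + 7.2 = 403.2
Eq. 5: 1.4(293.3) = 410.6
Eq. 6: 1.35(293.3) + 1.4(176.6) + 0.6(9.0) = 396.0 + 247.2 + 5.4 = 648.6
The largest value is 648.6 kN from combination 6.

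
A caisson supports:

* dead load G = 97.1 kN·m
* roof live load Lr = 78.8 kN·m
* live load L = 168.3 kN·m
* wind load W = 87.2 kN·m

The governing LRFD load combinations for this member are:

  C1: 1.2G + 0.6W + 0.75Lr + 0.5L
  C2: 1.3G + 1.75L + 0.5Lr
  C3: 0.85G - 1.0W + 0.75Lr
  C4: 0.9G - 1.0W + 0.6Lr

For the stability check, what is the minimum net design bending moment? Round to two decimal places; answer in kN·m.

47.47 kN·m

C1: 1.2(97.1) + 0.6(87.2) + 0.75(78.8) + 0.5(168.3) = 116.52 + 52.32 + 59.10 + 84.15 = 312.09
C2: 1.3(97.1) + 1.75(168.3) + 0.5(78.8) = 126.23 + 294.53 + 39.40 = 460.16
C3: 0.85(97.1) - 1.0(87.2) + 0.75(78.8) = 82.54 - 87.20 + 59.10 = 54.44
C4: 0.9(97.1) - 1.0(87.2) + 0.6(78.8) = 87.39 - 87.20 + 47.28 = 47.47
Combination 4 gives the minimum: 47.47 kN·m.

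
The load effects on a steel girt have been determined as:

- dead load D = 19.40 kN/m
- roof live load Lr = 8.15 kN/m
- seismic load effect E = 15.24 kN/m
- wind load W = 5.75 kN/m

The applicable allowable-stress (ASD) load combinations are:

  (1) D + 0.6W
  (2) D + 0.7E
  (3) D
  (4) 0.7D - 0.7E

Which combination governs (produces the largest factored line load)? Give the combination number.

Combination 2

(1) 1.0(19.40) + 0.6(5.75) = 19.40 + 3.45 = 22.85
(2) 1.0(19.40) + 0.7(15.24) = 19.40 + 10.67 = 30.07
(3) 1.0(19.40) = 19.40
(4) 0.7(19.40) - 0.7(15.24) = 13.58 - 10.67 = 2.91
The largest value is 30.07 kN/m from combination 2.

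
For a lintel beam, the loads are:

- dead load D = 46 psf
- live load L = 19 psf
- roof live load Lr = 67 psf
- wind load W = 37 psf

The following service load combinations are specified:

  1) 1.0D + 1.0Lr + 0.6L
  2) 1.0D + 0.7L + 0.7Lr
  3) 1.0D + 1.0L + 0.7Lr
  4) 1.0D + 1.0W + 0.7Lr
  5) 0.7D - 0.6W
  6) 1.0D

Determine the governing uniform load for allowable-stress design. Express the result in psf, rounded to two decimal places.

129.90 psf

1) 1.0(46) + 1.0(67) + 0.6(19) = 46.00 + 67.00 + 11.40 = 124.40
2) 1.0(46) + 0.7(19) + 0.7(67) = 46.00 + 13.30 + 46.90 = 106.20
3) 1.0(46) + 1.0(19) + 0.7(67) = 46.00 + 19.00 + 46.90 = 111.90
4) 1.0(46) + 1.0(37) + 0.7(67) = 46.00 + 37.00 + 46.90 = 129.90
5) 0.7(46) - 0.6(37) = 32.20 - 22.20 = 10.00
6) 1.0(46) = 46.00
Combination 4 governs: q = 129.90 psf.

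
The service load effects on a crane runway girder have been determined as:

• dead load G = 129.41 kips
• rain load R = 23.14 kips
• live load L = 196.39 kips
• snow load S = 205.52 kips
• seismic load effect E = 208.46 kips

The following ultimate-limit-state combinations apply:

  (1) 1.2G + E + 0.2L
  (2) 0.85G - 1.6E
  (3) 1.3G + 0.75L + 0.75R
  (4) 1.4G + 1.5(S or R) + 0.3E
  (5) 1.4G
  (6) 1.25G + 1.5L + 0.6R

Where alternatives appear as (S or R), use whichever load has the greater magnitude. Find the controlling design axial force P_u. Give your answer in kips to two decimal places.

(S or R) → S = 205.52 kips.
(1) 1.2(129.41) + 1.0(208.46) + 0.2(196.39) = 155.29 + 208.46 + 39.28 = 403.03
(2) 0.85(129.41) - 1.6(208.46) = 110.00 - 333.54 = -223.54
(3) 1.3(129.41) + 0.75(196.39) + 0.75(23.14) = 168.23 + 147.29 + 17.36 = 332.88
(4) 1.4(129.41) + 1.5(205.52) + 0.3(208.46) = 181.17 + 308.28 + 62.54 = 551.99
(5) 1.4(129.41) = 181.17
(6) 1.25(129.41) + 1.5(196.39) + 0.6(23.14) = 161.76 + 294.59 + 13.88 = 470.23
Maximum is from combination 4.

551.99 kips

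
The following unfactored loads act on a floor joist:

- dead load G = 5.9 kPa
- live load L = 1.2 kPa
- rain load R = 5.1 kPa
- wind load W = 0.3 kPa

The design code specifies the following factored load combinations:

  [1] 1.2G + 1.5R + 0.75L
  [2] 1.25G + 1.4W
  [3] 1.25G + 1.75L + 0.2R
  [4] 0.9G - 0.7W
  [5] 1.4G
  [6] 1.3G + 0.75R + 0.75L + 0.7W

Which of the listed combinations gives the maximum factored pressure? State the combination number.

Combination 1

[1] 1.2(5.9) + 1.5(5.1) + 0.75(1.2) = 15.63
[2] 1.25(5.9) + 1.4(0.3) = 7.80
[3] 1.25(5.9) + 1.75(1.2) + 0.2(5.1) = 10.50
[4] 0.9(5.9) - 0.7(0.3) = 5.10
[5] 1.4(5.9) = 8.26
[6] 1.3(5.9) + 0.75(5.1) + 0.75(1.2) + 0.7(0.3) = 12.61
The largest value is 15.63 kPa from combination 1.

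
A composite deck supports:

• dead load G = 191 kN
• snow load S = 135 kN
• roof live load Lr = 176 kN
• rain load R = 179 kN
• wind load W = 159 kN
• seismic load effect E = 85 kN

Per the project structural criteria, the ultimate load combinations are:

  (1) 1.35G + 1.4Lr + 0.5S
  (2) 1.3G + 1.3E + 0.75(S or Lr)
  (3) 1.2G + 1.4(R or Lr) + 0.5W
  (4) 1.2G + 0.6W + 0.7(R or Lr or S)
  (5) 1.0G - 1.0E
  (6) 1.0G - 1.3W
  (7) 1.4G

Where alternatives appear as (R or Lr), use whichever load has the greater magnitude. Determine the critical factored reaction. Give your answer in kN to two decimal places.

(S or Lr) → Lr = 176 kN; (R or Lr) → R = 179 kN; (R or Lr or S) → R = 179 kN.
(1) 1.35(191) + 1.4(176) + 0.5(135) = 257.85 + 246.40 + 67.50 = 571.75
(2) 1.3(191) + 1.3(85) + 0.75(176) = 248.30 + 110.50 + 132.00 = 490.80
(3) 1.2(191) + 1.4(179) + 0.5(159) = 229.20 + 250.60 + 79.50 = 559.30
(4) 1.2(191) + 0.6(159) + 0.7(179) = 229.20 + 95.40 + 125.30 = 449.90
(5) 1.0(191) - 1.0(85) = 191.00 - 85.00 = 106.00
(6) 1.0(191) - 1.3(159) = 191.00 - 206.70 = -15.70
(7) 1.4(191) = 267.40
The controlling combination is 1, giving 571.75 kN.

571.75 kN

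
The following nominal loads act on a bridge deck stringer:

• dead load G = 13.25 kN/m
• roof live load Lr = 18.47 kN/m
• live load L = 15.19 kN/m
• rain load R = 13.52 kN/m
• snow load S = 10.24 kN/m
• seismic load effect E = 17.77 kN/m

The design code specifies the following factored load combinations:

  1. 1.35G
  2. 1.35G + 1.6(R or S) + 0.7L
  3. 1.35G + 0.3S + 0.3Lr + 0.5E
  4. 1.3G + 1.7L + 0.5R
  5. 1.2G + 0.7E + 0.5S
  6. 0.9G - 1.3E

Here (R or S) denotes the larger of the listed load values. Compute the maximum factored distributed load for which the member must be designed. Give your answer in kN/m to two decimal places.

(R or S) → R = 13.52 kN/m.
1. 1.35(13.25) = 17.89
2. 1.35(13.25) + 1.6(13.52) + 0.7(15.19) = 50.15
3. 1.35(13.25) + 0.3(10.24) + 0.3(18.47) + 0.5(17.77) = 35.39
4. 1.3(13.25) + 1.7(15.19) + 0.5(13.52) = 49.81
5. 1.2(13.25) + 0.7(17.77) + 0.5(10.24) = 33.46
6. 0.9(13.25) - 1.3(17.77) = -11.18
The controlling combination is 2, giving 50.15 kN/m.

50.15 kN/m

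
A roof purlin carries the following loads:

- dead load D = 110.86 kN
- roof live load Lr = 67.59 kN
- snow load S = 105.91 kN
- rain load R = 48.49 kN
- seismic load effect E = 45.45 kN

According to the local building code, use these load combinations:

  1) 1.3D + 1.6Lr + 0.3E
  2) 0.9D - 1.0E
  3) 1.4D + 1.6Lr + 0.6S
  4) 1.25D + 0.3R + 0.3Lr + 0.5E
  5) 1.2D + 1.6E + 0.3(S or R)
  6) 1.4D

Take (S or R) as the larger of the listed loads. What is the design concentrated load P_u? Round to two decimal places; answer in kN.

(S or R) → S = 105.91 kN.
1) 1.3(110.86) + 1.6(67.59) + 0.3(45.45) = 144.12 + 108.14 + 13.64 = 265.90
2) 0.9(110.86) - 1.0(45.45) = 99.77 - 45.45 = 54.32
3) 1.4(110.86) + 1.6(67.59) + 0.6(105.91) = 155.20 + 108.14 + 63.55 = 326.89
4) 1.25(110.86) + 0.3(48.49) + 0.3(67.59) + 0.5(45.45) = 196.12
5) 1.2(110.86) + 1.6(45.45) + 0.3(105.91) = 237.53
6) 1.4(110.86) = 155.20
Combination 3 governs: P_u = 326.89 kN.

326.89 kN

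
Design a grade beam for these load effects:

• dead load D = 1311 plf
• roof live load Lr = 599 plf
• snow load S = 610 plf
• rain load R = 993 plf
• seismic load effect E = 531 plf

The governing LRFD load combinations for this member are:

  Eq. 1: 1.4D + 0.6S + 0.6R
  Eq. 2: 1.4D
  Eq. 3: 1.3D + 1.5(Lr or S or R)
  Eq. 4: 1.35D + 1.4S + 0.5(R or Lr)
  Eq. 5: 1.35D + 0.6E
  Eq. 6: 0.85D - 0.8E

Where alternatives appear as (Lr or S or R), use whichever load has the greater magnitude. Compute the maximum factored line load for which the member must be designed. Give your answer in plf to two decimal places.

(Lr or S or R) → R = 993 plf; (R or Lr) → R = 993 plf.
Eq. 1: 1.4(1311) + 0.6(610) + 0.6(993) = 1835.40 + 366.00 + 595.80 = 2797.20
Eq. 2: 1.4(1311) = 1835.40
Eq. 3: 1.3(1311) + 1.5(993) = 1704.30 + 1489.50 = 3193.80
Eq. 4: 1.35(1311) + 1.4(610) + 0.5(993) = 1769.85 + 854.00 + 496.50 = 3120.35
Eq. 5: 1.35(1311) + 0.6(531) = 1769.85 + 318.60 = 2088.45
Eq. 6: 0.85(1311) - 0.8(531) = 1114.35 - 424.80 = 689.55
The controlling combination is 3, giving 3193.80 plf.

3193.80 plf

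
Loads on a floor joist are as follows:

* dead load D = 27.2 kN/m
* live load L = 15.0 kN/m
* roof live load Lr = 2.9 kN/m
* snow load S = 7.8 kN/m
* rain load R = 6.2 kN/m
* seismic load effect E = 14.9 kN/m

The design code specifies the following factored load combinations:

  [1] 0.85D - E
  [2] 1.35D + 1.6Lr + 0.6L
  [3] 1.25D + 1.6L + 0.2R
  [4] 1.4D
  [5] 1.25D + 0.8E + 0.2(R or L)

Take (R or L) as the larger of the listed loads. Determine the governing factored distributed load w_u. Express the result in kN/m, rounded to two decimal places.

59.24 kN/m

(R or L) → L = 15.0 kN/m.
[1] 0.85(27.2) - 1.0(14.9) = 8.22
[2] 1.35(27.2) + 1.6(2.9) + 0.6(15.0) = 50.36
[3] 1.25(27.2) + 1.6(15.0) + 0.2(6.2) = 59.24
[4] 1.4(27.2) = 38.08
[5] 1.25(27.2) + 0.8(14.9) + 0.2(15.0) = 48.92
Combination 3 governs: w_u = 59.24 kN/m.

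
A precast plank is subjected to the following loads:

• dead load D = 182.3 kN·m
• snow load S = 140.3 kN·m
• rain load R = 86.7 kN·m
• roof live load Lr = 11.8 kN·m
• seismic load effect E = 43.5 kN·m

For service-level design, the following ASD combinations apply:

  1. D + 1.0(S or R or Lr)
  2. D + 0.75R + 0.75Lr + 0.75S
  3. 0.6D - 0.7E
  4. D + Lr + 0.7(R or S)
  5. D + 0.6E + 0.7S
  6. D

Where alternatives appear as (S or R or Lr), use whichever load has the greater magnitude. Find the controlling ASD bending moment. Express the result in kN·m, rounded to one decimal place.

(S or R or Lr) → S = 140.3 kN·m; (R or S) → S = 140.3 kN·m.
1. 1.0(182.3) + 1.0(140.3) = 182.3 + 140.3 = 322.6
2. 1.0(182.3) + 0.75(86.7) + 0.75(11.8) + 0.75(140.3) = 182.3 + 65.0 + 8.9 + 105.2 = 361.4
3. 0.6(182.3) - 0.7(43.5) = 109.4 - 30.5 = 78.9
4. 1.0(182.3) + 1.0(11.8) + 0.7(140.3) = 182.3 + 11.8 + 98.2 = 292.3
5. 1.0(182.3) + 0.6(43.5) + 0.7(140.3) = 182.3 + 26.1 + 98.2 = 306.6
6. 1.0(182.3) = 182.3
The controlling combination is 2, giving 361.4 kN·m.

361.4 kN·m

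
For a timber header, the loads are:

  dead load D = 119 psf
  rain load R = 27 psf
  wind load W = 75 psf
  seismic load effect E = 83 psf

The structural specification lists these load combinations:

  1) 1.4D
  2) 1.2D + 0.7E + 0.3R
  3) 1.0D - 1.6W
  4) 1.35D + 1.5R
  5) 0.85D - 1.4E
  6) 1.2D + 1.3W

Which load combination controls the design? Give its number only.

1) 1.4(119) = 166.60
2) 1.2(119) + 0.7(83) + 0.3(27) = 142.80 + 58.10 + 8.10 = 209.00
3) 1.0(119) - 1.6(75) = 119.00 - 120.00 = -1.00
4) 1.35(119) + 1.5(27) = 160.65 + 40.50 = 201.15
5) 0.85(119) - 1.4(83) = 101.15 - 116.20 = -15.05
6) 1.2(119) + 1.3(75) = 142.80 + 97.50 = 240.30
The largest value is 240.30 psf from combination 6.

Combination 6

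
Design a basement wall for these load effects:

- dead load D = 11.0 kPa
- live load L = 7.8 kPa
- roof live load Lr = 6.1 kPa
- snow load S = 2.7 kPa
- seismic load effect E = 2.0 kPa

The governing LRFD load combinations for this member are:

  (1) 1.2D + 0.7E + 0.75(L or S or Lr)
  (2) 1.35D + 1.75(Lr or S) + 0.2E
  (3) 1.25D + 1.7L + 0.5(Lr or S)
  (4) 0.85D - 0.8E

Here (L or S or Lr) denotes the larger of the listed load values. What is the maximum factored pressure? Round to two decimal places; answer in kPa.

30.06 kPa

(L or S or Lr) → L = 7.8 kPa; (Lr or S) → Lr = 6.1 kPa.
(1) 1.2(11.0) + 0.7(2.0) + 0.75(7.8) = 20.45
(2) 1.35(11.0) + 1.75(6.1) + 0.2(2.0) = 25.93
(3) 1.25(11.0) + 1.7(7.8) + 0.5(6.1) = 30.06
(4) 0.85(11.0) - 0.8(2.0) = 7.75
The controlling combination is 3, giving 30.06 kPa.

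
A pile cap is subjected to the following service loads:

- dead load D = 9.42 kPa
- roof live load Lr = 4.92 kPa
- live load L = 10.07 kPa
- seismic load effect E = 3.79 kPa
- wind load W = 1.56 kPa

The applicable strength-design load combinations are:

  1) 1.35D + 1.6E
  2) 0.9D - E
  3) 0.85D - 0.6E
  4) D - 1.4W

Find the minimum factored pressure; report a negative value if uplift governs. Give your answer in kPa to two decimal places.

1) 1.35(9.42) + 1.6(3.79) = 12.72 + 6.06 = 18.78
2) 0.9(9.42) - 1.0(3.79) = 8.48 - 3.79 = 4.69
3) 0.85(9.42) - 0.6(3.79) = 5.73
4) 1.0(9.42) - 1.4(1.56) = 9.42 - 2.18 = 7.24
Combination 2 gives the minimum: 4.69 kPa.

4.69 kPa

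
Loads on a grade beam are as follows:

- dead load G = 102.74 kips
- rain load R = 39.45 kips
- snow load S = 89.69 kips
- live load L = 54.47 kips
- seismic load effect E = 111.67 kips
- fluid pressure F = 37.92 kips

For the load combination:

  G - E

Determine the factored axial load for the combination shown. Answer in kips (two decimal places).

1.0(102.74) - 1.0(111.67) = 102.74 - 111.67 = -8.93
P_u = -8.93 kips.

-8.93 kips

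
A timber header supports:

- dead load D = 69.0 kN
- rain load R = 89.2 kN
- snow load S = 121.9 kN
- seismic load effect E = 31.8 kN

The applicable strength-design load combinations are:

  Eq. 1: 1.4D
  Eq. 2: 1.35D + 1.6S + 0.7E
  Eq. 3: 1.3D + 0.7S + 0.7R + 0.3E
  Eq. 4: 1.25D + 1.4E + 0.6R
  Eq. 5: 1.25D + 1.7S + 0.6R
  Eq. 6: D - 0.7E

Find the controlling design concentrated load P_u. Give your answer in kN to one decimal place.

Eq. 1: 1.4(69.0) = 96.6
Eq. 2: 1.35(69.0) + 1.6(121.9) + 0.7(31.8) = 310.5
Eq. 3: 1.3(69.0) + 0.7(121.9) + 0.7(89.2) + 0.3(31.8) = 247.0
Eq. 4: 1.25(69.0) + 1.4(31.8) + 0.6(89.2) = 184.3
Eq. 5: 1.25(69.0) + 1.7(121.9) + 0.6(89.2) = 347.0
Eq. 6: 1.0(69.0) - 0.7(31.8) = 46.7
The controlling combination is 5, giving 347.0 kN.

347.0 kN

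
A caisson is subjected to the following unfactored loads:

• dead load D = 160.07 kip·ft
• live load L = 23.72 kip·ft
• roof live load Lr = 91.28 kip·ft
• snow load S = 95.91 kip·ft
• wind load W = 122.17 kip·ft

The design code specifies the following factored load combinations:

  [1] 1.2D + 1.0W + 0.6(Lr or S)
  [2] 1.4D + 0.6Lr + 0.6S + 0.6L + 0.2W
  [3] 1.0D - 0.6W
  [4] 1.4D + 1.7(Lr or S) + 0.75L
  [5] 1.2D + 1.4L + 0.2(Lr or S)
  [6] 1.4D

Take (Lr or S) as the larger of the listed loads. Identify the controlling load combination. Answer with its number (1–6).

(Lr or S) → S = 95.91 kip·ft.
[1] 1.2(160.07) + 1.0(122.17) + 0.6(95.91) = 371.80
[2] 1.4(160.07) + 0.6(91.28) + 0.6(95.91) + 0.6(23.72) + 0.2(122.17) = 375.08
[3] 1.0(160.07) - 0.6(122.17) = 86.77
[4] 1.4(160.07) + 1.7(95.91) + 0.75(23.72) = 404.94
[5] 1.2(160.07) + 1.4(23.72) + 0.2(95.91) = 244.47
[6] 1.4(160.07) = 224.10
The largest value is 404.94 kip·ft from combination 4.

Combination 4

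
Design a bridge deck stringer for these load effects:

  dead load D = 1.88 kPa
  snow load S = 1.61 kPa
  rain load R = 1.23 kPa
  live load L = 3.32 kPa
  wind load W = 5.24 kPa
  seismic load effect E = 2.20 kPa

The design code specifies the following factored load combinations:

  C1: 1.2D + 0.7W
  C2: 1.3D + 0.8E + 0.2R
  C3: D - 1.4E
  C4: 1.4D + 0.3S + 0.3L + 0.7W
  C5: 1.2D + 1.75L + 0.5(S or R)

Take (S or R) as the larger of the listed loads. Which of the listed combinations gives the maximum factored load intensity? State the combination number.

(S or R) → S = 1.61 kPa.
C1: 1.2(1.88) + 0.7(5.24) = 5.92
C2: 1.3(1.88) + 0.8(2.20) + 0.2(1.23) = 2.44 + 1.76 + 0.25 = 4.45
C3: 1.0(1.88) - 1.4(2.20) = 1.88 - 3.08 = -1.20
C4: 1.4(1.88) + 0.3(1.61) + 0.3(3.32) + 0.7(5.24) = 2.63 + 0.48 + 1.00 + 3.67 = 7.78
C5: 1.2(1.88) + 1.75(3.32) + 0.5(1.61) = 8.87
The largest value is 8.87 kPa from combination 5.

Combination 5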